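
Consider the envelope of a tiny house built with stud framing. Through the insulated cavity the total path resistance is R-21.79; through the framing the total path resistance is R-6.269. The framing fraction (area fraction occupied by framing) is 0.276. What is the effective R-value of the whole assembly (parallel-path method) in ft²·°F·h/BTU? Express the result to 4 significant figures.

U_eff = 0.724/21.79 + 0.276/6.269 = 0.033226 + 0.044026 = 0.077252
R_eff = 1/U_eff = 12.945 ft²·°F·h/BTU

12.94 ft²·°F·h/BTU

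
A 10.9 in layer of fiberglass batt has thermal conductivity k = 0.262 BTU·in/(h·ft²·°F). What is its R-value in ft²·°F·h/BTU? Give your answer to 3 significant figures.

R = L/k = 10.9/0.262 = 41.6 ft²·°F·h/BTU

41.6 ft²·°F·h/BTU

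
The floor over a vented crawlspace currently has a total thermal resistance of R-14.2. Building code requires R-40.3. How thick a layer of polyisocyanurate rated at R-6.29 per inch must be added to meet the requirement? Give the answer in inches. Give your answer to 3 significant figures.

ΔR = 40.3 − 14.2 = 26.1 ft²·°F·h/BTU
L = ΔR / (R/in) = 26.1/6.29 = 4.149 in

4.15 in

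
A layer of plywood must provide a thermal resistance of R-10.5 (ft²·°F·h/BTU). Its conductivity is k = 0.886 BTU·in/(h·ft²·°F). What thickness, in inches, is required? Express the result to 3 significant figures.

9.30 in

L = R × k = 10.5 × 0.886 = 9.303 in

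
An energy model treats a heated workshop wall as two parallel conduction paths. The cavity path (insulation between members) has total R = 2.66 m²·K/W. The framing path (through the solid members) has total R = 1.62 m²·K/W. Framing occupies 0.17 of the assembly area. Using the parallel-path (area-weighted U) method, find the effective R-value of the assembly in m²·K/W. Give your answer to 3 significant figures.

2.40 m²·K/W

U_eff = 0.83/2.66 + 0.17/1.62 = 0.312 + 0.1049 = 0.417
R_eff = 1/U_eff = 2.398 m²·K/W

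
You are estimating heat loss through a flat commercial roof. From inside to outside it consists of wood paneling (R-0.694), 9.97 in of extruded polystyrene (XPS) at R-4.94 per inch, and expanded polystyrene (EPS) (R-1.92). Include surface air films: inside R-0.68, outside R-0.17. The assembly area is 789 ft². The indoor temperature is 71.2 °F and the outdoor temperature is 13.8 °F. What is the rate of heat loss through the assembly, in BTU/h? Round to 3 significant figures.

859 BTU/h

9.97 × 4.94 = 49.25
R_total = 0.68 + 0.694 + 49.25 + 1.92 + 0.17 = 52.72 ft²·°F·h/BTU
Q = A·ΔT/R = 789 × (71.2 − 13.8) / 52.72 = 859.1 BTU/h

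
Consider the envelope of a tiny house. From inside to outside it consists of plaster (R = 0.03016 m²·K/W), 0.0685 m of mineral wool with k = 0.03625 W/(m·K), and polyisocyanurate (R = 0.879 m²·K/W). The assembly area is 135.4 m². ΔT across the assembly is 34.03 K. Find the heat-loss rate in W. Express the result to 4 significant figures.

1646 W

0.0685/0.03625 = 1.8897
R_total = 0.03016 + 1.8897 + 0.879 = 2.7988 m²·K/W
Q = A·ΔT/R = 135.4 × 34.03 / 2.7988 = 1646.3 W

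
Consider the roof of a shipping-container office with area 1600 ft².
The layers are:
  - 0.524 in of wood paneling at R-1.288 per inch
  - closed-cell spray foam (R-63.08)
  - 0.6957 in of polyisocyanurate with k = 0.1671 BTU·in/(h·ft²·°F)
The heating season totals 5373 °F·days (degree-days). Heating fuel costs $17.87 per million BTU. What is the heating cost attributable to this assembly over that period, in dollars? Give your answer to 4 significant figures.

54.29 dollars

0.524 × 1.288 = 0.67491
0.6957/0.1671 = 4.1634
R_total = 0.67491 + 63.08 + 4.1634 = 67.918 ft²·°F·h/BTU
E = A × HDD × 24 / R = 1600 × 5373 × 24 / 67.918 = 3037800 BTU
Cost = 3037800/10⁶ × 17.87 = $54.286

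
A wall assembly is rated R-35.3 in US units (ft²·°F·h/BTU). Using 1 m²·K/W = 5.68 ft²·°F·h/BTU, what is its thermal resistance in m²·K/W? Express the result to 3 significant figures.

R_SI = 35.3/5.68 = 6.215

6.21 m²·K/W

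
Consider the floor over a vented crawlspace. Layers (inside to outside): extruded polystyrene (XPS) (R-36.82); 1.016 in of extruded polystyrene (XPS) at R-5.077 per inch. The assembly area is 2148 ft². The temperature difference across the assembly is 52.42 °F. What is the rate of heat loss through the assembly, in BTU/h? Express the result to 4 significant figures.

1.016 × 5.077 = 5.1582
R_total = 36.82 + 5.1582 = 41.978 ft²·°F·h/BTU
Q = A·ΔT/R = 2148 × 52.42 / 41.978 = 2682.3 BTU/h

2682 BTU/h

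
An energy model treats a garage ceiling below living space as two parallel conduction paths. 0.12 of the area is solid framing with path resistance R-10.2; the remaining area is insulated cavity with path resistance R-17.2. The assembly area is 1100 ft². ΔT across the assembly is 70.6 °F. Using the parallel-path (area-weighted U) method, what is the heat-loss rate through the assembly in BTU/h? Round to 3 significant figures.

U_eff = 0.88/17.2 + 0.12/10.2 = 0.05116 + 0.01176 = 0.06293
R_eff = 1/U_eff = 15.89 ft²·°F·h/BTU
Q = 1100 × 70.6 / 15.89 = 4887 BTU/h

4890 BTU/h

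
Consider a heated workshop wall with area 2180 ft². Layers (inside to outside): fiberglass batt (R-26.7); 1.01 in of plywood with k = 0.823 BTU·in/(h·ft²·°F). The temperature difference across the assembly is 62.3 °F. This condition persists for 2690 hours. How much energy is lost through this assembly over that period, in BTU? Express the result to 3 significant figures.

1.01/0.823 = 1.227
R_total = 26.7 + 1.227 = 27.93 ft²·°F·h/BTU
Q = 2180 × 62.3 / 27.93 = 4863 BTU/h
E = 4863 × 2690 = 13080000 BTU

13100000 BTU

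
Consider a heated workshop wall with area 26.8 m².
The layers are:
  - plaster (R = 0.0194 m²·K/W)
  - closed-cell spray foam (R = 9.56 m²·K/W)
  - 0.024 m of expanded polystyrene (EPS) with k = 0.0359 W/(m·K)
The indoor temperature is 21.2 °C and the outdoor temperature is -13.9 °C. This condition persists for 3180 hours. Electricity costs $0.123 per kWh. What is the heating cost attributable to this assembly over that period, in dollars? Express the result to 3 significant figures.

0.024/0.0359 = 0.6685
R_total = 0.0194 + 9.56 + 0.6685 = 10.25 m²·K/W
Q = 26.8 × (21.2 − (-13.9)) / 10.25 = 91.79 W
E = 91.79 W × 3180 h / 1000 = 291.9 kWh
Cost = 291.9 × 0.123 = $35.9

35.9 dollars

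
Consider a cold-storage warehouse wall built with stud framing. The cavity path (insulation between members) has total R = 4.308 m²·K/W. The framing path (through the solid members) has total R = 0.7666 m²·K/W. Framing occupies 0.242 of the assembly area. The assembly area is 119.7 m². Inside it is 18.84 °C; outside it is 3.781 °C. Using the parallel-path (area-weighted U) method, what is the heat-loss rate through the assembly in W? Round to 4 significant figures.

886.2 W

U_eff = 0.758/4.308 + 0.242/0.7666 = 0.17595 + 0.31568 = 0.49163
R_eff = 1/U_eff = 2.034 m²·K/W
Q = 119.7 × (18.84 − 3.781) / 2.034 = 886.2 W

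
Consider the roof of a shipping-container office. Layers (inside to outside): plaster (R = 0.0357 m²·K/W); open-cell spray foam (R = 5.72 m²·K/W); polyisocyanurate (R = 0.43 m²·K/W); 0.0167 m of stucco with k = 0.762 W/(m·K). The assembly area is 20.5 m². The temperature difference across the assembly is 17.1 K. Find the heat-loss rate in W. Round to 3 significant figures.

0.0167/0.762 = 0.02192
R_total = 0.0357 + 5.72 + 0.43 + 0.02192 = 6.208 m²·K/W
Q = A·ΔT/R = 20.5 × 17.1 / 6.208 = 56.47 W

56.5 W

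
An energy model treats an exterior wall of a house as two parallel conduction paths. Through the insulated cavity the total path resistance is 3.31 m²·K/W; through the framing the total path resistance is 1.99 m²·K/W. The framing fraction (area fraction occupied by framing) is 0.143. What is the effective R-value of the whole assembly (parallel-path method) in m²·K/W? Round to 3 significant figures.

3.02 m²·K/W

U_eff = 0.857/3.31 + 0.143/1.99 = 0.2589 + 0.07186 = 0.3308
R_eff = 1/U_eff = 3.023 m²·K/W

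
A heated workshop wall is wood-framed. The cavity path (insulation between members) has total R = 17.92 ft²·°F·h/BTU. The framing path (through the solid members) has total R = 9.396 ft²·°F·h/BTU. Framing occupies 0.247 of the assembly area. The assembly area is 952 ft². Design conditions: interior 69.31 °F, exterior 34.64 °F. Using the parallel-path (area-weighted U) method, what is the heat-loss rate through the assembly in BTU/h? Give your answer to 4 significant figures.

2255 BTU/h

U_eff = 0.753/17.92 + 0.247/9.396 = 0.04202 + 0.026288 = 0.068308
R_eff = 1/U_eff = 14.64 ft²·°F·h/BTU
Q = 952 × (69.31 − 34.64) / 14.64 = 2254.6 BTU/h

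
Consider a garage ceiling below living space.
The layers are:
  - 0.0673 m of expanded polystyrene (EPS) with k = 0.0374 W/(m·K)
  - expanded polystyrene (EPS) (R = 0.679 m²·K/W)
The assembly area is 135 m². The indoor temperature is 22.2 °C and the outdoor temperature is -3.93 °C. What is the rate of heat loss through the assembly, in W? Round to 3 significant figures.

1420 W

0.0673/0.0374 = 1.799
R_total = 1.799 + 0.679 = 2.478 m²·K/W
Q = A·ΔT/R = 135 × (22.2 − (-3.93)) / 2.478 = 1423 W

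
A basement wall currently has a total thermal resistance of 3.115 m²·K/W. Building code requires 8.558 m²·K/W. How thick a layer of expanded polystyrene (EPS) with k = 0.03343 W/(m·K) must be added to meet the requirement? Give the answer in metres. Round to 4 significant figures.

ΔR = 8.558 − 3.115 = 5.443 m²·K/W
L = ΔR × k = 5.443 × 0.03343 = 0.18196 m

0.1820 m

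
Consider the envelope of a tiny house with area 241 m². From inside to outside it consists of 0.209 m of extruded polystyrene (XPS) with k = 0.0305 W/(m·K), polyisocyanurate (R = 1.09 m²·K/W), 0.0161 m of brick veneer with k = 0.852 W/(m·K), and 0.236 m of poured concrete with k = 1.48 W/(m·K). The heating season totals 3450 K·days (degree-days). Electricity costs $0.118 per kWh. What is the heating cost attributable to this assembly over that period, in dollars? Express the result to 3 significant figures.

290 dollars

0.209/0.0305 = 6.852
0.0161/0.852 = 0.0189
0.236/1.48 = 0.1595
R_total = 6.852 + 1.09 + 0.0189 + 0.1595 = 8.121 m²·K/W
E = A × HDD × 24 / R / 1000 = 241 × 3450 × 24 / 8.121 / 1000 = 2457 kWh
Cost = 2457 × 0.118 = $290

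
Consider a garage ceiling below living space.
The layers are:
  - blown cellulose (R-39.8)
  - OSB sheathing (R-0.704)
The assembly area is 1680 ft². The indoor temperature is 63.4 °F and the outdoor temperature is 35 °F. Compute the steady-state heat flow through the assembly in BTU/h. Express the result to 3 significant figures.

R_total = 39.8 + 0.704 = 40.5 ft²·°F·h/BTU
Q = A·ΔT/R = 1680 × (63.4 − 35) / 40.5 = 1178 BTU/h

1180 BTU/h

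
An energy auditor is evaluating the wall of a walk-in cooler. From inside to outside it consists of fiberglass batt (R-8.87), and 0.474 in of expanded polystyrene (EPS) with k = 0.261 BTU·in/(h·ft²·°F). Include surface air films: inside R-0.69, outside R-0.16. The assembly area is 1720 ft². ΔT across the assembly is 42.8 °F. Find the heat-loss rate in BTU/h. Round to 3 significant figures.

6380 BTU/h

0.474/0.261 = 1.816
R_total = 0.69 + 8.87 + 1.816 + 0.16 = 11.54 ft²·°F·h/BTU
Q = A·ΔT/R = 1720 × 42.8 / 11.54 = 6381 BTU/h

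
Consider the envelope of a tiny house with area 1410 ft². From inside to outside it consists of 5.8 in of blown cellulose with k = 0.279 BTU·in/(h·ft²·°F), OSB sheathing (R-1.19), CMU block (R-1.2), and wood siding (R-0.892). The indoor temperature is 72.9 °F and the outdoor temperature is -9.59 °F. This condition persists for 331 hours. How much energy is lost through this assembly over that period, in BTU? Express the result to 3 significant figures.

1600000 BTU

5.8/0.279 = 20.79
R_total = 20.79 + 1.19 + 1.2 + 0.892 = 24.07 ft²·°F·h/BTU
Q = 1410 × (72.9 − (-9.59)) / 24.07 = 4832 BTU/h
E = 4832 × 331 = 1599000 BTU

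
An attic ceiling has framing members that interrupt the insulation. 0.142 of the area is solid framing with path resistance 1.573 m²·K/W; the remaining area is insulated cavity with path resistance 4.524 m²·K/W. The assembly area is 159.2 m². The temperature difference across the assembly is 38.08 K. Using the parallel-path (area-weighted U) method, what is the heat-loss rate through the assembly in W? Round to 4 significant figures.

1697 W

U_eff = 0.858/4.524 + 0.142/1.573 = 0.18966 + 0.090273 = 0.27993
R_eff = 1/U_eff = 3.5723 m²·K/W
Q = 159.2 × 38.08 / 3.5723 = 1697 W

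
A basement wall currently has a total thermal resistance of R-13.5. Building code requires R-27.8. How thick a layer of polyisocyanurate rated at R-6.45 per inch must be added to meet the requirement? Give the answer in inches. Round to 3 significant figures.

ΔR = 27.8 − 13.5 = 14.3 ft²·°F·h/BTU
L = ΔR / (R/in) = 14.3/6.45 = 2.217 in

2.22 in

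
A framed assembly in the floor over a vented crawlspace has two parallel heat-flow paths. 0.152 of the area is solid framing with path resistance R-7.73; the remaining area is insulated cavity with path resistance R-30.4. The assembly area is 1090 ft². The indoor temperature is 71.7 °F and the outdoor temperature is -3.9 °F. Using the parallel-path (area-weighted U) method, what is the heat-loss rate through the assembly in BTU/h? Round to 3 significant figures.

U_eff = 0.848/30.4 + 0.152/7.73 = 0.02789 + 0.01966 = 0.04756
R_eff = 1/U_eff = 21.03 ft²·°F·h/BTU
Q = 1090 × (71.7 − (-3.9)) / 21.03 = 3919 BTU/h

3920 BTU/h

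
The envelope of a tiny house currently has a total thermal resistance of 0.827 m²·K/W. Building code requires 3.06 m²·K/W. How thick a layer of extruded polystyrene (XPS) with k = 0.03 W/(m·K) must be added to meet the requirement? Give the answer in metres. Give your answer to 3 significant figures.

0.0670 m

ΔR = 3.06 − 0.827 = 2.233 m²·K/W
L = ΔR × k = 2.233 × 0.03 = 0.06699 m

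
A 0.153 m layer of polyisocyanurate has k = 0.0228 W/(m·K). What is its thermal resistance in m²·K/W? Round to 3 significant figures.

R = L/k = 0.153/0.0228 = 6.711 m²·K/W

6.71 m²·K/W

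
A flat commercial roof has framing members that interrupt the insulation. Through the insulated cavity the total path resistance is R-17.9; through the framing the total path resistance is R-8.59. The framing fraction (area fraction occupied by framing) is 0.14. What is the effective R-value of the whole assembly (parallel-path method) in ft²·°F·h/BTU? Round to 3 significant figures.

U_eff = 0.86/17.9 + 0.14/8.59 = 0.04804 + 0.0163 = 0.06434
R_eff = 1/U_eff = 15.54 ft²·°F·h/BTU

15.5 ft²·°F·h/BTU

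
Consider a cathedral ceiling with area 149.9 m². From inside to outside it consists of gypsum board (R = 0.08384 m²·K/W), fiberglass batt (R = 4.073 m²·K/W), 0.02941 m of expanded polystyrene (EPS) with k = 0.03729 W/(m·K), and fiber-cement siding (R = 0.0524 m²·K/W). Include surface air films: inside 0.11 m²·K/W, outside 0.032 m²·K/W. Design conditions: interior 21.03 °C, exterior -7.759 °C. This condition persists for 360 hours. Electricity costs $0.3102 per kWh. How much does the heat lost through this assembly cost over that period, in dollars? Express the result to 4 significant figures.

93.76 dollars

0.02941/0.03729 = 0.78868
R_total = 0.11 + 0.08384 + 4.073 + 0.78868 + 0.0524 + 0.032 = 5.1399 m²·K/W
Q = 149.9 × (21.03 − (-7.759)) / 5.1399 = 839.6 W
E = 839.6 W × 360 h / 1000 = 302.26 kWh
Cost = 302.26 × 0.3102 = $93.76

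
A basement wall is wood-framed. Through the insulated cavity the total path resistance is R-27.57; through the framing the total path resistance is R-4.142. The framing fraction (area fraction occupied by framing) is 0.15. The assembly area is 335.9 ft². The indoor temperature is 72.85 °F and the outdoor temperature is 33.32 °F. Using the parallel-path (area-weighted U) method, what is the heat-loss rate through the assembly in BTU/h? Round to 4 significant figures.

890.2 BTU/h

U_eff = 0.85/27.57 + 0.15/4.142 = 0.030831 + 0.036214 = 0.067045
R_eff = 1/U_eff = 14.915 ft²·°F·h/BTU
Q = 335.9 × (72.85 − 33.32) / 14.915 = 890.23 BTU/h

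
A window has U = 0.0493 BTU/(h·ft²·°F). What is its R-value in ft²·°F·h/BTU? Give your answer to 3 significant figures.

20.3 ft²·°F·h/BTU

R = 1/U = 1/0.0493 = 20.28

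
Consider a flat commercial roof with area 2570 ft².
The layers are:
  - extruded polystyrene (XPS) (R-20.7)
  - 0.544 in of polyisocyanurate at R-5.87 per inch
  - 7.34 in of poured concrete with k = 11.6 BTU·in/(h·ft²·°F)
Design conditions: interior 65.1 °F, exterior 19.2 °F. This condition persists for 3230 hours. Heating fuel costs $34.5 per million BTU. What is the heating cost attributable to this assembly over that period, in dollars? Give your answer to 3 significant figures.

536 dollars

0.544 × 5.87 = 3.193
7.34/11.6 = 0.6328
R_total = 20.7 + 3.193 + 0.6328 = 24.53 ft²·°F·h/BTU
Q = 2570 × (65.1 − 19.2) / 24.53 = 4810 BTU/h
E = 4810 × 3230 = 15540000 BTU
Cost = 15540000/10⁶ × 34.5 = $536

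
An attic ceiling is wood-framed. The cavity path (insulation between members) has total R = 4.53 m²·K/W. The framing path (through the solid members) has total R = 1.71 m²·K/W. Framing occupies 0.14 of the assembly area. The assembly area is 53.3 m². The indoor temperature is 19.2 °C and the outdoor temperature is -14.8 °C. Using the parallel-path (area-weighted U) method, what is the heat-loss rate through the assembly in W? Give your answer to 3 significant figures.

U_eff = 0.86/4.53 + 0.14/1.71 = 0.1898 + 0.08187 = 0.2717
R_eff = 1/U_eff = 3.68 m²·K/W
Q = 53.3 × (19.2 − (-14.8)) / 3.68 = 492.4 W

492 W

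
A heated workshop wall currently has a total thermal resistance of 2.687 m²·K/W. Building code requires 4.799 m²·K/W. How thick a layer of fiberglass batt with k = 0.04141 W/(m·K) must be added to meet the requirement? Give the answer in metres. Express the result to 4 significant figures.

ΔR = 4.799 − 2.687 = 2.112 m²·K/W
L = ΔR × k = 2.112 × 0.04141 = 0.087458 m

0.08746 m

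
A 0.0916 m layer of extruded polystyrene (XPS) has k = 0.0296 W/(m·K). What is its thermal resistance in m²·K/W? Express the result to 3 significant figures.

3.09 m²·K/W

R = L/k = 0.0916/0.0296 = 3.095 m²·K/W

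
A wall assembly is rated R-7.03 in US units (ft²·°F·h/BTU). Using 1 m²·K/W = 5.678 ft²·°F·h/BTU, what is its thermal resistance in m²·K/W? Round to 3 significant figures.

1.24 m²·K/W

R_SI = 7.03/5.678 = 1.238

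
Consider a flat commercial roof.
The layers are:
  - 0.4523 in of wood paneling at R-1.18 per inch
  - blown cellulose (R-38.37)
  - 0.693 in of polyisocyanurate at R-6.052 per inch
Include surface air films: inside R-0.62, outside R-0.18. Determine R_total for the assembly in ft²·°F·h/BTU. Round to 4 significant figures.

43.90 ft²·°F·h/BTU

0.4523 × 1.18 = 0.53371
0.693 × 6.052 = 4.194
R_total = 0.62 + 0.53371 + 38.37 + 4.194 + 0.18 = 43.898 ft²·°F·h/BTU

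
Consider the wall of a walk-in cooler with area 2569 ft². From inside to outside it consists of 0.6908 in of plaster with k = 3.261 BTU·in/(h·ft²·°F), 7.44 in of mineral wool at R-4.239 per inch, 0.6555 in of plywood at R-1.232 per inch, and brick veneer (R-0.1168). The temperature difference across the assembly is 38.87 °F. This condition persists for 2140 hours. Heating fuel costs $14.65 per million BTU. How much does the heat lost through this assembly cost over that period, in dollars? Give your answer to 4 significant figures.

95.81 dollars

0.6908/3.261 = 0.21184
7.44 × 4.239 = 31.538
0.6555 × 1.232 = 0.80758
R_total = 0.21184 + 31.538 + 0.80758 + 0.1168 = 32.674 ft²·°F·h/BTU
Q = 2569 × 38.87 / 32.674 = 3056.1 BTU/h
E = 3056.1 × 2140 = 6540100 BTU
Cost = 6540100/10⁶ × 14.65 = $95.813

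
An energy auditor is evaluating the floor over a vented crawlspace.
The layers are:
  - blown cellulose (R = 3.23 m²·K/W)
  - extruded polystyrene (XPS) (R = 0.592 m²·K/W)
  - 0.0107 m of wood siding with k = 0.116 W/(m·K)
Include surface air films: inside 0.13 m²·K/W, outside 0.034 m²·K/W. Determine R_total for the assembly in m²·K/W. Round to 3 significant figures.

4.08 m²·K/W

0.0107/0.116 = 0.09224
R_total = 0.13 + 3.23 + 0.592 + 0.09224 + 0.034 = 4.078 m²·K/W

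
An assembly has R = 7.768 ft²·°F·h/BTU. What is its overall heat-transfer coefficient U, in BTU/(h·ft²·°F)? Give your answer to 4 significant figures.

U = 1/R = 1/7.768 = 0.12873

0.1287 BTU/(h·ft²·°F)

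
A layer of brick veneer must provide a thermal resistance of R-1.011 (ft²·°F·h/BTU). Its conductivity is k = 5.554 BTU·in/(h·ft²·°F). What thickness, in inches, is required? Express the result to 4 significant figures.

L = R × k = 1.011 × 5.554 = 5.6151 in

5.615 in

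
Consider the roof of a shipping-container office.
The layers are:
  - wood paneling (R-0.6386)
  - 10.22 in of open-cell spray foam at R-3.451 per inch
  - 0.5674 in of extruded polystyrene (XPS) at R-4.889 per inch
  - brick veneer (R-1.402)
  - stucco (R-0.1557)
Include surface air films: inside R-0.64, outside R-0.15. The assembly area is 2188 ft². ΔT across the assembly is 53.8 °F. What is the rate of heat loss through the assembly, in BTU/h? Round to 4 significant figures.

10.22 × 3.451 = 35.269
0.5674 × 4.889 = 2.774
R_total = 0.64 + 0.6386 + 35.269 + 2.774 + 1.402 + 0.1557 + 0.15 = 41.03 ft²·°F·h/BTU
Q = A·ΔT/R = 2188 × 53.8 / 41.03 = 2869 BTU/h

2869 BTU/h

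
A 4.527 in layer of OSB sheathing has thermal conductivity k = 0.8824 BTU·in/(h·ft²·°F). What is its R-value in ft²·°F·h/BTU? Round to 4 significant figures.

5.130 ft²·°F·h/BTU

R = L/k = 4.527/0.8824 = 5.1303 ft²·°F·h/BTU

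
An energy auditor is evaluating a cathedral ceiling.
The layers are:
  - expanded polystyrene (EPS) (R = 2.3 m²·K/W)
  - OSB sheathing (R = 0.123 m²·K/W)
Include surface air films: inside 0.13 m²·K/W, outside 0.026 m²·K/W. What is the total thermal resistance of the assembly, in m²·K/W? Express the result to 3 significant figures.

R_total = 0.13 + 2.3 + 0.123 + 0.026 = 2.579 m²·K/W

2.58 m²·K/W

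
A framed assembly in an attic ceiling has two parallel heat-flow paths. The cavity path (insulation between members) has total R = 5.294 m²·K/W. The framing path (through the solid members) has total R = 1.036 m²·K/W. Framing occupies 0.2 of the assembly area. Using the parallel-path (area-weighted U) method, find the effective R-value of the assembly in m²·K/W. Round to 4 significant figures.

U_eff = 0.8/5.294 + 0.2/1.036 = 0.15111 + 0.19305 = 0.34416
R_eff = 1/U_eff = 2.9056 m²·K/W

2.906 m²·K/W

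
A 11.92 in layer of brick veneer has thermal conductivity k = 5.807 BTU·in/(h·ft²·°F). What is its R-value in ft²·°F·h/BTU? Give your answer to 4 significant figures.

R = L/k = 11.92/5.807 = 2.0527 ft²·°F·h/BTU

2.053 ft²·°F·h/BTU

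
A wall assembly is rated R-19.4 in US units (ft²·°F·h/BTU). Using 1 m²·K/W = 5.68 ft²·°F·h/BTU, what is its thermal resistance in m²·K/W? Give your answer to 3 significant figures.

3.42 m²·K/W

R_SI = 19.4/5.68 = 3.415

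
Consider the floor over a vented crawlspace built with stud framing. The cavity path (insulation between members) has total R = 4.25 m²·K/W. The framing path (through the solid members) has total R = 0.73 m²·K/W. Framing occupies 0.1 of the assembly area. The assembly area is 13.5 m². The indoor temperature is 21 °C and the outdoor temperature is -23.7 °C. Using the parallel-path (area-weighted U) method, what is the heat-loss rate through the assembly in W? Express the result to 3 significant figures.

U_eff = 0.9/4.25 + 0.1/0.73 = 0.2118 + 0.137 = 0.3488
R_eff = 1/U_eff = 2.867 m²·K/W
Q = 13.5 × (21 − (-23.7)) / 2.867 = 210.5 W

210 W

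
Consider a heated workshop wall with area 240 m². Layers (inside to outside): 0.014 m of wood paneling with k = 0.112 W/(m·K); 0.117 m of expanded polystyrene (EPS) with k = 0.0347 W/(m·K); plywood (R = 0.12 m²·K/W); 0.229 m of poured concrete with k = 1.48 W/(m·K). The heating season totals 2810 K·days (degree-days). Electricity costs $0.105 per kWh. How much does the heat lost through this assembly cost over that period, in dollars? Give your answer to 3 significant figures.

0.014/0.112 = 0.125
0.117/0.0347 = 3.372
0.229/1.48 = 0.1547
R_total = 0.125 + 3.372 + 0.12 + 0.1547 = 3.771 m²·K/W
E = A × HDD × 24 / R / 1000 = 240 × 2810 × 24 / 3.771 / 1000 = 4292 kWh
Cost = 4292 × 0.105 = $450.6

451 dollars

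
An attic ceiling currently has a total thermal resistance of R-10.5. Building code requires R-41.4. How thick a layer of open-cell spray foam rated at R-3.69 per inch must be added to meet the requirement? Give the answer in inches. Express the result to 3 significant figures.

ΔR = 41.4 − 10.5 = 30.9 ft²·°F·h/BTU
L = ΔR / (R/in) = 30.9/3.69 = 8.374 in

8.37 in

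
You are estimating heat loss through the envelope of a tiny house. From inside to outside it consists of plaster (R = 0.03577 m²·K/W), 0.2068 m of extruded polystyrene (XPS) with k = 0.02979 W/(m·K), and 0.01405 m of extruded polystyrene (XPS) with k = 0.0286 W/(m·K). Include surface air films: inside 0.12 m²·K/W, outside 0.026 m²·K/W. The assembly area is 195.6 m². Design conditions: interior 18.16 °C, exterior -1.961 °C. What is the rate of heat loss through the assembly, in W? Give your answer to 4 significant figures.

516.8 W

0.2068/0.02979 = 6.9419
0.01405/0.0286 = 0.49126
R_total = 0.12 + 0.03577 + 6.9419 + 0.49126 + 0.026 = 7.615 m²·K/W
Q = A·ΔT/R = 195.6 × (18.16 − (-1.961)) / 7.615 = 516.83 W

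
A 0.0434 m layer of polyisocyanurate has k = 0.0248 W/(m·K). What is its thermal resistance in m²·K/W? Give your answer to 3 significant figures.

1.75 m²·K/W

R = L/k = 0.0434/0.0248 = 1.75 m²·K/W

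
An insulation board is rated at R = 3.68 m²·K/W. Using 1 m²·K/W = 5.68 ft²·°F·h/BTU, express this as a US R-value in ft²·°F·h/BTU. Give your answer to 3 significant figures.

R_US = 3.68 × 5.68 = 20.9

20.9 ft²·°F·h/BTU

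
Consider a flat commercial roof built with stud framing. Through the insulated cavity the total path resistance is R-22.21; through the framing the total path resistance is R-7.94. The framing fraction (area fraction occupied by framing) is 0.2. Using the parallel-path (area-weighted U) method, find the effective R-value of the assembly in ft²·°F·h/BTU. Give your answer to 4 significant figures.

16.34 ft²·°F·h/BTU

U_eff = 0.8/22.21 + 0.2/7.94 = 0.03602 + 0.025189 = 0.061209
R_eff = 1/U_eff = 16.338 ft²·°F·h/BTU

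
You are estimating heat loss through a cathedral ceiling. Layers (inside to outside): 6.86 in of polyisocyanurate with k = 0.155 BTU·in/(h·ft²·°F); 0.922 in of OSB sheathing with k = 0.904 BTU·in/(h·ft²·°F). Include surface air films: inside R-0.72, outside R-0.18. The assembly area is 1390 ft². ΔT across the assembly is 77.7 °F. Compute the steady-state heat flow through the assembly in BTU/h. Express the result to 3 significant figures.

2340 BTU/h

6.86/0.155 = 44.26
0.922/0.904 = 1.02
R_total = 0.72 + 44.26 + 1.02 + 0.18 = 46.18 ft²·°F·h/BTU
Q = A·ΔT/R = 1390 × 77.7 / 46.18 = 2339 BTU/h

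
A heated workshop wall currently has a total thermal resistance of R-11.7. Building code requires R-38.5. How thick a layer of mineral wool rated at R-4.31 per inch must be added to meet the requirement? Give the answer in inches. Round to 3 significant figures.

ΔR = 38.5 − 11.7 = 26.8 ft²·°F·h/BTU
L = ΔR / (R/in) = 26.8/4.31 = 6.218 in

6.22 in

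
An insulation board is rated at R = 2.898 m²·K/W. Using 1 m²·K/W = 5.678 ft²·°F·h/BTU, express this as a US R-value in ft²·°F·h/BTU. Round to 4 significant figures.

R_US = 2.898 × 5.678 = 16.455

16.45 ft²·°F·h/BTU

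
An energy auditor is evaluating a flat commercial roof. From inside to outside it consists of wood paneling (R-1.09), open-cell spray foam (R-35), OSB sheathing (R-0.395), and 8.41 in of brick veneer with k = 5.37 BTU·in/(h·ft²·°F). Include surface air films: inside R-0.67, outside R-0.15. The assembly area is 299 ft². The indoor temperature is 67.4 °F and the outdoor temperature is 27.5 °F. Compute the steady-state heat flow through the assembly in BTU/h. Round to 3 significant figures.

8.41/5.37 = 1.566
R_total = 0.67 + 1.09 + 35 + 0.395 + 1.566 + 0.15 = 38.87 ft²·°F·h/BTU
Q = A·ΔT/R = 299 × (67.4 − 27.5) / 38.87 = 306.9 BTU/h

307 BTU/h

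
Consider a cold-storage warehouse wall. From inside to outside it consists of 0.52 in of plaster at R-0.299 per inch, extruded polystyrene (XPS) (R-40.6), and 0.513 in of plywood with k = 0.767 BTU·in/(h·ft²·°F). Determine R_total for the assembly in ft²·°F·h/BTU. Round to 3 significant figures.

41.4 ft²·°F·h/BTU

0.52 × 0.299 = 0.1555
0.513/0.767 = 0.6688
R_total = 0.1555 + 40.6 + 0.6688 = 41.42 ft²·°F·h/BTU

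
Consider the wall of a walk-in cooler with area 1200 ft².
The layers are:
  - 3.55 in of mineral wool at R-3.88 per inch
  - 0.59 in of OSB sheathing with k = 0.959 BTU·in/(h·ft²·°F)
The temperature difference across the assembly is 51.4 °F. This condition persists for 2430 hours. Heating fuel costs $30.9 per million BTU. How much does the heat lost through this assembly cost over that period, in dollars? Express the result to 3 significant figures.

3.55 × 3.88 = 13.77
0.59/0.959 = 0.6152
R_total = 13.77 + 0.6152 = 14.39 ft²·°F·h/BTU
Q = 1200 × 51.4 / 14.39 = 4287 BTU/h
E = 4287 × 2430 = 10420000 BTU
Cost = 10420000/10⁶ × 30.9 = $321.9

322 dollars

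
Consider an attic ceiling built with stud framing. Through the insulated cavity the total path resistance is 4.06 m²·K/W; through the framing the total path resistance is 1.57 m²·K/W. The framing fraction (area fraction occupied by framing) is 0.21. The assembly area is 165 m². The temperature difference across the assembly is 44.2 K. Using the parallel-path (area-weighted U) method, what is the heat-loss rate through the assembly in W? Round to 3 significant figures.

U_eff = 0.79/4.06 + 0.21/1.57 = 0.1946 + 0.1338 = 0.3283
R_eff = 1/U_eff = 3.046 m²·K/W
Q = 165 × 44.2 / 3.046 = 2395 W

2390 W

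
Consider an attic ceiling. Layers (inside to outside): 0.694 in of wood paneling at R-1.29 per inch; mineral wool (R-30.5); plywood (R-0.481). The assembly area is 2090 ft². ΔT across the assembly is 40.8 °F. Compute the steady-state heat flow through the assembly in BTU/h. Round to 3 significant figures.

0.694 × 1.29 = 0.8953
R_total = 0.8953 + 30.5 + 0.481 = 31.88 ft²·°F·h/BTU
Q = A·ΔT/R = 2090 × 40.8 / 31.88 = 2675 BTU/h

2680 BTU/h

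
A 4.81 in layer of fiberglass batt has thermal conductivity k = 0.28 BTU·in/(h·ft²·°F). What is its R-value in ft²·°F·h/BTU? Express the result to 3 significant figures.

17.2 ft²·°F·h/BTU

R = L/k = 4.81/0.28 = 17.18 ft²·°F·h/BTU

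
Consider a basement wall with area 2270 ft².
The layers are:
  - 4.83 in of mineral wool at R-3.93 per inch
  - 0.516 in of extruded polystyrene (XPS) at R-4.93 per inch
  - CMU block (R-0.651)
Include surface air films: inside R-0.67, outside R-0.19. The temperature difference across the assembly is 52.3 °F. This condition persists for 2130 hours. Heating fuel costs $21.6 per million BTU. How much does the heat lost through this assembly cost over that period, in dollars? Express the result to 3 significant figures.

237 dollars

4.83 × 3.93 = 18.98
0.516 × 4.93 = 2.544
R_total = 0.67 + 18.98 + 2.544 + 0.651 + 0.19 = 23.04 ft²·°F·h/BTU
Q = 2270 × 52.3 / 23.04 = 5154 BTU/h
E = 5154 × 2130 = 10980000 BTU
Cost = 10980000/10⁶ × 21.6 = $237.1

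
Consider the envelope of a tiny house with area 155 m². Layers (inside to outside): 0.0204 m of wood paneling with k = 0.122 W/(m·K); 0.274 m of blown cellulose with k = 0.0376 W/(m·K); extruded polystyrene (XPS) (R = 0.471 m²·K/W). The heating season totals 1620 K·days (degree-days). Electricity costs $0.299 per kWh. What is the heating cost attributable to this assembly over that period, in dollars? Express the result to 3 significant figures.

227 dollars

0.0204/0.122 = 0.1672
0.274/0.0376 = 7.287
R_total = 0.1672 + 7.287 + 0.471 = 7.925 m²·K/W
E = A × HDD × 24 / R / 1000 = 155 × 1620 × 24 / 7.925 / 1000 = 760.4 kWh
Cost = 760.4 × 0.299 = $227.4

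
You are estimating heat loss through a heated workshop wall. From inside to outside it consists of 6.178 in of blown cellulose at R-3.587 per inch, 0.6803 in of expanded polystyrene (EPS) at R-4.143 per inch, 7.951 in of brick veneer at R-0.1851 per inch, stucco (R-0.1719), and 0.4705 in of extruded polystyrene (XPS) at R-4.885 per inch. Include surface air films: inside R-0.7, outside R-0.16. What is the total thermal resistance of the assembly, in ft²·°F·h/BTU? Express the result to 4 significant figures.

6.178 × 3.587 = 22.16
0.6803 × 4.143 = 2.8185
7.951 × 0.1851 = 1.4717
0.4705 × 4.885 = 2.2984
R_total = 0.7 + 22.16 + 2.8185 + 1.4717 + 0.1719 + 2.2984 + 0.16 = 29.781 ft²·°F·h/BTU

29.78 ft²·°F·h/BTU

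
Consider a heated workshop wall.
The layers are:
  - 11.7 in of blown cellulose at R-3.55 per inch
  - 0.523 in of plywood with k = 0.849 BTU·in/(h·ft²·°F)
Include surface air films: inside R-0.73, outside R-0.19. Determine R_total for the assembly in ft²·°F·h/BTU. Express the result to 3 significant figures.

43.1 ft²·°F·h/BTU

11.7 × 3.55 = 41.53
0.523/0.849 = 0.616
R_total = 0.73 + 41.53 + 0.616 + 0.19 = 43.07 ft²·°F·h/BTU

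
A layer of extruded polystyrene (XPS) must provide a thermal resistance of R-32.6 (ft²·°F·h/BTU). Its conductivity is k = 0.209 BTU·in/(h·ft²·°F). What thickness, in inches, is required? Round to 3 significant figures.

L = R × k = 32.6 × 0.209 = 6.813 in

6.81 in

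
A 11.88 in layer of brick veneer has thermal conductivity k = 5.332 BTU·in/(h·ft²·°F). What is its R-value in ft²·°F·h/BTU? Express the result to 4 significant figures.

2.228 ft²·°F·h/BTU

R = L/k = 11.88/5.332 = 2.2281 ft²·°F·h/BTU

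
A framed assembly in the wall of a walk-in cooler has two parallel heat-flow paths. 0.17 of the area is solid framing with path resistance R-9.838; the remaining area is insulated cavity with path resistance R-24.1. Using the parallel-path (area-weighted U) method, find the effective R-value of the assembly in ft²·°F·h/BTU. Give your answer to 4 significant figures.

U_eff = 0.83/24.1 + 0.17/9.838 = 0.03444 + 0.01728 = 0.05172
R_eff = 1/U_eff = 19.335 ft²·°F·h/BTU

19.33 ft²·°F·h/BTU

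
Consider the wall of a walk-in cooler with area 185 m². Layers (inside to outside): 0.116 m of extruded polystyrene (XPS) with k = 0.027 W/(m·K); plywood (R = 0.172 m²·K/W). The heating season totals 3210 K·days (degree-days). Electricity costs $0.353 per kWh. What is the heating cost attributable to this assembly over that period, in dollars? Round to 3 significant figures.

0.116/0.027 = 4.296
R_total = 4.296 + 0.172 = 4.468 m²·K/W
E = A × HDD × 24 / R / 1000 = 185 × 3210 × 24 / 4.468 / 1000 = 3190 kWh
Cost = 3190 × 0.353 = $1126

1130 dollars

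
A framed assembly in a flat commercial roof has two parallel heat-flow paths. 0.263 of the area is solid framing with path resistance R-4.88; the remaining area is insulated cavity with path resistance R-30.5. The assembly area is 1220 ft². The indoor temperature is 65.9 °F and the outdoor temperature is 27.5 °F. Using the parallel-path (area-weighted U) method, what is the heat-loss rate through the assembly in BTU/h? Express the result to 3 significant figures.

3660 BTU/h

U_eff = 0.737/30.5 + 0.263/4.88 = 0.02416 + 0.05389 = 0.07806
R_eff = 1/U_eff = 12.81 ft²·°F·h/BTU
Q = 1220 × (65.9 − 27.5) / 12.81 = 3657 BTU/h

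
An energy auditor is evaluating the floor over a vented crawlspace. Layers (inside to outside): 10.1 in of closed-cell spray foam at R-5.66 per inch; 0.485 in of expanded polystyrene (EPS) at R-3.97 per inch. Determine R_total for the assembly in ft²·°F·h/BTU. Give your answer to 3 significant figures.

10.1 × 5.66 = 57.17
0.485 × 3.97 = 1.925
R_total = 57.17 + 1.925 = 59.09 ft²·°F·h/BTU

59.1 ft²·°F·h/BTU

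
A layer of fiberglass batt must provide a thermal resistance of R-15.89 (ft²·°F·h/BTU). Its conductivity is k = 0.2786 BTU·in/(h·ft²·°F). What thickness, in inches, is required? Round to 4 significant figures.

L = R × k = 15.89 × 0.2786 = 4.427 in

4.427 in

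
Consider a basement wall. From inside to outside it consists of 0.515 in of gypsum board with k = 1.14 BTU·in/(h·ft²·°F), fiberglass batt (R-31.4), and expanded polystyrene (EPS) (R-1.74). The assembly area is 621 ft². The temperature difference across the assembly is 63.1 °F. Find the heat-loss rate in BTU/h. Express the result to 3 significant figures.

1170 BTU/h

0.515/1.14 = 0.4518
R_total = 0.4518 + 31.4 + 1.74 = 33.59 ft²·°F·h/BTU
Q = A·ΔT/R = 621 × 63.1 / 33.59 = 1167 BTU/h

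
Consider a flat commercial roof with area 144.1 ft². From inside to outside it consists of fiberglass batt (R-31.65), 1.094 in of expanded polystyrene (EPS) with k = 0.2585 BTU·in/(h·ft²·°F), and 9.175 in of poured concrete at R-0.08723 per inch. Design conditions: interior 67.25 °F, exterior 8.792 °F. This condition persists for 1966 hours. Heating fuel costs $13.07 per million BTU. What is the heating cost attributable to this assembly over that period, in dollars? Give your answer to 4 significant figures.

5.901 dollars

1.094/0.2585 = 4.2321
9.175 × 0.08723 = 0.80034
R_total = 31.65 + 4.2321 + 0.80034 = 36.682 ft²·°F·h/BTU
Q = 144.1 × (67.25 − 8.792) / 36.682 = 229.64 BTU/h
E = 229.64 × 1966 = 451470 BTU
Cost = 451470/10⁶ × 13.07 = $5.9008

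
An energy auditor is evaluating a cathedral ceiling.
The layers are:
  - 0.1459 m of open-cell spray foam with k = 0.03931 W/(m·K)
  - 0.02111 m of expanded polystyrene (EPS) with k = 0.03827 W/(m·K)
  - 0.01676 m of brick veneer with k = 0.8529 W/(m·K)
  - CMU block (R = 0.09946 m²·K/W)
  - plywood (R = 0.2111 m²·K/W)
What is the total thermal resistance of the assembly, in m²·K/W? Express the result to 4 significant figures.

0.1459/0.03931 = 3.7115
0.02111/0.03827 = 0.55161
0.01676/0.8529 = 0.019651
R_total = 3.7115 + 0.55161 + 0.019651 + 0.09946 + 0.2111 = 4.5933 m²·K/W

4.593 m²·K/W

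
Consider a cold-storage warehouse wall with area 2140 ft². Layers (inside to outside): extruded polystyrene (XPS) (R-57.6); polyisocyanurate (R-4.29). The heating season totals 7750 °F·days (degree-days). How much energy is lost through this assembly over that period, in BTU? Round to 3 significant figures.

6430000 BTU

R_total = 57.6 + 4.29 = 61.89 ft²·°F·h/BTU
E = A × HDD × 24 / R = 2140 × 7750 × 24 / 61.89 = 6431000 BTU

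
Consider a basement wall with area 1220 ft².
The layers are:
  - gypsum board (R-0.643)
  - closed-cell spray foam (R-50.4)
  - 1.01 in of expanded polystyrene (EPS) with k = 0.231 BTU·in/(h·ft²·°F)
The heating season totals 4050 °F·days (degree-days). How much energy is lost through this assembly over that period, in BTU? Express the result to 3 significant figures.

1.01/0.231 = 4.372
R_total = 0.643 + 50.4 + 4.372 = 55.42 ft²·°F·h/BTU
E = A × HDD × 24 / R = 1220 × 4050 × 24 / 55.42 = 2140000 BTU

2140000 BTU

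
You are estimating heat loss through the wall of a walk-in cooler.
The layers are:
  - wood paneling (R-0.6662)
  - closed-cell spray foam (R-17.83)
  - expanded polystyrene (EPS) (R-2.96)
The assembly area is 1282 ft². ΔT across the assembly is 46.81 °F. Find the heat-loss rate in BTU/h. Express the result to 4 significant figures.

R_total = 0.6662 + 17.83 + 2.96 = 21.456 ft²·°F·h/BTU
Q = A·ΔT/R = 1282 × 46.81 / 21.456 = 2796.9 BTU/h

2797 BTU/h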